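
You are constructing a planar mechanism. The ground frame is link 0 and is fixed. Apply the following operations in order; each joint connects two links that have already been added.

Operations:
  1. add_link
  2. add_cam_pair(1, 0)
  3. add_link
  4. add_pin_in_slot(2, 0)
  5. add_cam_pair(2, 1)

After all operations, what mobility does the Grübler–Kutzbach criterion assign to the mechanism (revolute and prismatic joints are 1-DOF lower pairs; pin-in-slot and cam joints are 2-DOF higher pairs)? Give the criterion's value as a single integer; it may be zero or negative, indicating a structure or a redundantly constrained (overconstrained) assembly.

M = 3

(L,J1,J2)=(1,0,0); link0 fixed
link1: (2,0,0)
C 1-0 [J2]: (2,0,1)
link2: (3,0,1)
PS 2-0 [J2]: (3,0,2)
C 2-1 [J2]: (3,0,3)
Grübler: 3·2 − 2·0 − 3 = 3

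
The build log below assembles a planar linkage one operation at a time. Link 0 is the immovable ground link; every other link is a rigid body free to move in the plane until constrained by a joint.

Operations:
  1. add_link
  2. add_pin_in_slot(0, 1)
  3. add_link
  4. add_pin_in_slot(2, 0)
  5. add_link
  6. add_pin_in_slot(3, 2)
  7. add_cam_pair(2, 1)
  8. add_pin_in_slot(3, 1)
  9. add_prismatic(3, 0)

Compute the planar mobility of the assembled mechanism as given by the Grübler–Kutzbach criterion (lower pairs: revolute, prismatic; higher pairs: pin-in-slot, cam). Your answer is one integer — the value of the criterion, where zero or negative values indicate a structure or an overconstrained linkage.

M = 2

link 0 = ground. State L|J1|J2 = 1|0|0
+link1  2|0|0
PS(0,1) f=2→J2  2|0|1
+link2  3|0|1
PS(2,0) f=2→J2  3|0|2
+link3  4|0|2
PS(3,2) f=2→J2  4|0|3
C(2,1) f=2→J2  4|0|4
PS(3,1) f=2→J2  4|0|5
P(3,0) f=1→J1  4|1|5
M = 3(4−1)−2·1−5 = 9−2−5 = 2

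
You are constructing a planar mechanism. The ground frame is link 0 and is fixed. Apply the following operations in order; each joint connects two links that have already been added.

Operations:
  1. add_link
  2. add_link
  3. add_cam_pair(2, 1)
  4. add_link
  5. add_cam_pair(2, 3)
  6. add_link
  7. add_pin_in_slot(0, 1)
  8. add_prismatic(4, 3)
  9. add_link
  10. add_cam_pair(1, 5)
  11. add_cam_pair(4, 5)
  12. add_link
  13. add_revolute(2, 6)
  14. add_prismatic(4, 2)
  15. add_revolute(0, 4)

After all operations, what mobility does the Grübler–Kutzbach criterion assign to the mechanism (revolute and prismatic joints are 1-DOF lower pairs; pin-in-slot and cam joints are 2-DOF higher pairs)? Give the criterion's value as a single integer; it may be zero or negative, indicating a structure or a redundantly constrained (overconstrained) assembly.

[1;0;0] (link 0 is ground)
L+ [2;0;0]
L+ [3;0;0]
C(2,1)∈J2 [3;0;1]
L+ [4;0;1]
C(2,3)∈J2 [4;0;2]
L+ [5;0;2]
PS(0,1)∈J2 [5;0;3]
P(4,3)∈J1 [5;1;3]
L+ [6;1;3]
C(1,5)∈J2 [6;1;4]
C(4,5)∈J2 [6;1;5]
L+ [7;1;5]
R(2,6)∈J1 [7;2;5]
P(4,2)∈J1 [7;3;5]
R(0,4)∈J1 [7;4;5]
mobility = 18 − 8 − 5 = 5

M = 5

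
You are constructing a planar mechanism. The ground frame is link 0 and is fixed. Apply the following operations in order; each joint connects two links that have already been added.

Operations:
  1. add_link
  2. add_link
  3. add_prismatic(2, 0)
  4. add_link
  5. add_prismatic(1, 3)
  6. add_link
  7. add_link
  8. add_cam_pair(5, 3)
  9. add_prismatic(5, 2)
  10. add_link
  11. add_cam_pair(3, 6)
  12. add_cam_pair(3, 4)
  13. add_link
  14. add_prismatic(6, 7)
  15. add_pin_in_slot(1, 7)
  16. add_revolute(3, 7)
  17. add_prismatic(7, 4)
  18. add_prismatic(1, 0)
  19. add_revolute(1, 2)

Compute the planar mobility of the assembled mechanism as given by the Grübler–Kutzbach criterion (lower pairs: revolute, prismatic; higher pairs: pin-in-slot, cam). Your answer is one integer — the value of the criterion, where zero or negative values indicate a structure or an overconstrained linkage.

M = 1

ground; <1,0,0>
#1 <2,0,0>
#2 <3,0,0>
P:2↔0 J1 <3,1,0>
#3 <4,1,0>
P:1↔3 J1 <4,2,0>
#4 <5,2,0>
#5 <6,2,0>
C:5↔3 J2 <6,2,1>
P:5↔2 J1 <6,3,1>
#6 <7,3,1>
C:3↔6 J2 <7,3,2>
C:3↔4 J2 <7,3,3>
#7 <8,3,3>
P:6↔7 J1 <8,4,3>
PS:1↔7 J2 <8,4,4>
R:3↔7 J1 <8,5,4>
P:7↔4 J1 <8,6,4>
P:1↔0 J1 <8,7,4>
R:1↔2 J1 <8,8,4>
3×7 − 2×8 − 1×4 = 1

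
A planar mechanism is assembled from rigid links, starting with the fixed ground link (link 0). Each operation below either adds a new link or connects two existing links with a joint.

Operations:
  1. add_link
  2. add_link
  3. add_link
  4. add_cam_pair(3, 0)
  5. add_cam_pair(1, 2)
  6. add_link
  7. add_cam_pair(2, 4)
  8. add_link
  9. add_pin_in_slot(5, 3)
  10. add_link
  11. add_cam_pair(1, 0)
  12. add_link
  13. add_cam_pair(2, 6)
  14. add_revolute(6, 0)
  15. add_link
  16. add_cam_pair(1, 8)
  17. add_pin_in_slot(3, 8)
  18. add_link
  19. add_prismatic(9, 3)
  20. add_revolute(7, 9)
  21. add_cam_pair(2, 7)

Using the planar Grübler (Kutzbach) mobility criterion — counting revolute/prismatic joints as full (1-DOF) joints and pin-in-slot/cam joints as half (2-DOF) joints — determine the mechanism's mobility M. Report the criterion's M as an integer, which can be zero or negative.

M = 12

L=1 J1=0 J2=0
add link → L=2 J1=0 J2=0
add link → L=3 J1=0 J2=0
add link → L=4 J1=0 J2=0
C@3,0 dof=2 J2 → L=4 J1=0 J2=1
C@1,2 dof=2 J2 → L=4 J1=0 J2=2
add link → L=5 J1=0 J2=2
C@2,4 dof=2 J2 → L=5 J1=0 J2=3
add link → L=6 J1=0 J2=3
PS@5,3 dof=2 J2 → L=6 J1=0 J2=4
add link → L=7 J1=0 J2=4
C@1,0 dof=2 J2 → L=7 J1=0 J2=5
add link → L=8 J1=0 J2=5
C@2,6 dof=2 J2 → L=8 J1=0 J2=6
R@6,0 dof=1 J1 → L=8 J1=1 J2=6
add link → L=9 J1=1 J2=6
C@1,8 dof=2 J2 → L=9 J1=1 J2=7
PS@3,8 dof=2 J2 → L=9 J1=1 J2=8
add link → L=10 J1=1 J2=8
P@9,3 dof=1 J1 → L=10 J1=2 J2=8
R@7,9 dof=1 J1 → L=10 J1=3 J2=8
C@2,7 dof=2 J2 → L=10 J1=3 J2=9
M=3(L−1)−2J1−J2=3·9−2·3−9=12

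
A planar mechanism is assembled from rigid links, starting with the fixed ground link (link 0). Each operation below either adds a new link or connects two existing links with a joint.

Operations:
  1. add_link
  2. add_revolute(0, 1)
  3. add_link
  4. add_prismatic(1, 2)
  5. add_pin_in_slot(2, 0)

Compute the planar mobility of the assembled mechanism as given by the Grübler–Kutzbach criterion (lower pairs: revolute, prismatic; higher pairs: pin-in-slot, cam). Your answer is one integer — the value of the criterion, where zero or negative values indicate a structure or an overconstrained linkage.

(L,J1,J2)=(1,0,0); link0 fixed
link1: (2,0,0)
R 0-1 [J1]: (2,1,0)
link2: (3,1,0)
P 1-2 [J1]: (3,2,0)
PS 2-0 [J2]: (3,2,1)
Grübler: 3·2 − 2·2 − 1 = 1

M = 1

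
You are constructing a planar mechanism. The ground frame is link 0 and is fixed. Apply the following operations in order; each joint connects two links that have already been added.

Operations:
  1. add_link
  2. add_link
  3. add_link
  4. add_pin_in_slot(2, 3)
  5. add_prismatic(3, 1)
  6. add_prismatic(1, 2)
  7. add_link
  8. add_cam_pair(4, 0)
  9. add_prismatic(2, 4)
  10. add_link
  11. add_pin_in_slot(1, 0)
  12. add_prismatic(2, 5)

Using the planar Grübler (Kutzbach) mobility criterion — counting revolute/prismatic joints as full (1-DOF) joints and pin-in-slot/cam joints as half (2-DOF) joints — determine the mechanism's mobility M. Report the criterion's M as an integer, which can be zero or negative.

M = 4

(L,J1,J2)=(1,0,0); link0 fixed
link1: (2,0,0)
link2: (3,0,0)
link3: (4,0,0)
PS 2-3 [J2]: (4,0,1)
P 3-1 [J1]: (4,1,1)
P 1-2 [J1]: (4,2,1)
link4: (5,2,1)
C 4-0 [J2]: (5,2,2)
P 2-4 [J1]: (5,3,2)
link5: (6,3,2)
PS 1-0 [J2]: (6,3,3)
P 2-5 [J1]: (6,4,3)
Grübler: 3·5 − 2·4 − 3 = 4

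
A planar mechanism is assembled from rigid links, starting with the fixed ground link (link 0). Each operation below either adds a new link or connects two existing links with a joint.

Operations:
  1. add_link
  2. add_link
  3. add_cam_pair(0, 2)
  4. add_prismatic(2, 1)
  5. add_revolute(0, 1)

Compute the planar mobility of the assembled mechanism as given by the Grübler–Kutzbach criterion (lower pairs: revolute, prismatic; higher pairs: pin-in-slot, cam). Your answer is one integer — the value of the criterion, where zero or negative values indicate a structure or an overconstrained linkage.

M = 1

link 0 = ground. State L|J1|J2 = 1|0|0
+link1  2|0|0
+link2  3|0|0
C(0,2) f=2→J2  3|0|1
P(2,1) f=1→J1  3|1|1
R(0,1) f=1→J1  3|2|1
M = 3(3−1)−2·2−1 = 6−4−1 = 1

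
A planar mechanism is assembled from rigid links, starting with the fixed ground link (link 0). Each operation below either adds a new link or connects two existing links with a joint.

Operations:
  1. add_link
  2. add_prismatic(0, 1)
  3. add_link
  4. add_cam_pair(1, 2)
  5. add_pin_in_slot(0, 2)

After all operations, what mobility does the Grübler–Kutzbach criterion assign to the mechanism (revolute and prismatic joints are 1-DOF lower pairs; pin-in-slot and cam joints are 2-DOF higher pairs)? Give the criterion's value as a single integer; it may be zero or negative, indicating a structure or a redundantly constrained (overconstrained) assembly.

M = 2

ground; <1,0,0>
#1 <2,0,0>
P:0↔1 J1 <2,1,0>
#2 <3,1,0>
C:1↔2 J2 <3,1,1>
PS:0↔2 J2 <3,1,2>
3×2 − 2×1 − 1×2 = 2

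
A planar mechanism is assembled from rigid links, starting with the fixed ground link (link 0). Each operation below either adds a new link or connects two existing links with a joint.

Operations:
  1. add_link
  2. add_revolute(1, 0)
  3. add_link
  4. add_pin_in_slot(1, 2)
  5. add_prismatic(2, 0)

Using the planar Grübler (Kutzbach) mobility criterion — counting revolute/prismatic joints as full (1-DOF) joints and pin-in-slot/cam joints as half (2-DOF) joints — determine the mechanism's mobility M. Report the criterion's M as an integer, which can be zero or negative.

M = 1

ground; <1,0,0>
#1 <2,0,0>
R:1↔0 J1 <2,1,0>
#2 <3,1,0>
PS:1↔2 J2 <3,1,1>
P:2↔0 J1 <3,2,1>
3×2 − 2×2 − 1×1 = 1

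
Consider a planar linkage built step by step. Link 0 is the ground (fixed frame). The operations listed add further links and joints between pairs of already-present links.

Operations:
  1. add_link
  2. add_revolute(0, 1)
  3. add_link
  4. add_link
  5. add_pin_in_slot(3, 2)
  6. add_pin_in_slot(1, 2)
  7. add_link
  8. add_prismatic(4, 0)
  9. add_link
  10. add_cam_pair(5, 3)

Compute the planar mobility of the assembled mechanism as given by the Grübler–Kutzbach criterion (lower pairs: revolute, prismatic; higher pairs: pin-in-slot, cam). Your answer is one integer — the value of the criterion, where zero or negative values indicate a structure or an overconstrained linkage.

M = 8

(L,J1,J2)=(1,0,0); link0 fixed
link1: (2,0,0)
R 0-1 [J1]: (2,1,0)
link2: (3,1,0)
link3: (4,1,0)
PS 3-2 [J2]: (4,1,1)
PS 1-2 [J2]: (4,1,2)
link4: (5,1,2)
P 4-0 [J1]: (5,2,2)
link5: (6,2,2)
C 5-3 [J2]: (6,2,3)
Grübler: 3·5 − 2·2 − 3 = 8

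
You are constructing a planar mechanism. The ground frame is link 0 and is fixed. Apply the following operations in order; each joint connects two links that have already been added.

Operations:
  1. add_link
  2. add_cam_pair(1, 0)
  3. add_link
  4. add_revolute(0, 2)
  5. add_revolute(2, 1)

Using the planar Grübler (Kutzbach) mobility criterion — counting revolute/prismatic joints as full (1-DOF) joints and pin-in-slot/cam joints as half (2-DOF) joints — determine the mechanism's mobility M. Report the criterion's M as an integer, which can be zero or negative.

ground; <1,0,0>
#1 <2,0,0>
C:1↔0 J2 <2,0,1>
#2 <3,0,1>
R:0↔2 J1 <3,1,1>
R:2↔1 J1 <3,2,1>
3×2 − 2×2 − 1×1 = 1

M = 1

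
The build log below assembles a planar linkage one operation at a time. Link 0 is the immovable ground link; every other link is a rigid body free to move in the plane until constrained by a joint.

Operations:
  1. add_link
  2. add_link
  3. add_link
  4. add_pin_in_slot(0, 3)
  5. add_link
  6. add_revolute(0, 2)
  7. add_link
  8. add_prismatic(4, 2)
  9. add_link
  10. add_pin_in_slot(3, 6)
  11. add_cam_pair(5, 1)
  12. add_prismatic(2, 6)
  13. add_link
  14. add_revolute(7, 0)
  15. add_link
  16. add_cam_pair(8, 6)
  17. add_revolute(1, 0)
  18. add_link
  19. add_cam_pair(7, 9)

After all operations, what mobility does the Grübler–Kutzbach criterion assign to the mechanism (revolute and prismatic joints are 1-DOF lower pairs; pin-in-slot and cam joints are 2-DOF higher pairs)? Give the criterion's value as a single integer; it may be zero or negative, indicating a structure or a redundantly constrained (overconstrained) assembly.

L=1 J1=0 J2=0
add link → L=2 J1=0 J2=0
add link → L=3 J1=0 J2=0
add link → L=4 J1=0 J2=0
PS@0,3 dof=2 J2 → L=4 J1=0 J2=1
add link → L=5 J1=0 J2=1
R@0,2 dof=1 J1 → L=5 J1=1 J2=1
add link → L=6 J1=1 J2=1
P@4,2 dof=1 J1 → L=6 J1=2 J2=1
add link → L=7 J1=2 J2=1
PS@3,6 dof=2 J2 → L=7 J1=2 J2=2
C@5,1 dof=2 J2 → L=7 J1=2 J2=3
P@2,6 dof=1 J1 → L=7 J1=3 J2=3
add link → L=8 J1=3 J2=3
R@7,0 dof=1 J1 → L=8 J1=4 J2=3
add link → L=9 J1=4 J2=3
C@8,6 dof=2 J2 → L=9 J1=4 J2=4
R@1,0 dof=1 J1 → L=9 J1=5 J2=4
add link → L=10 J1=5 J2=4
C@7,9 dof=2 J2 → L=10 J1=5 J2=5
M=3(L−1)−2J1−J2=3·9−2·5−5=12

M = 12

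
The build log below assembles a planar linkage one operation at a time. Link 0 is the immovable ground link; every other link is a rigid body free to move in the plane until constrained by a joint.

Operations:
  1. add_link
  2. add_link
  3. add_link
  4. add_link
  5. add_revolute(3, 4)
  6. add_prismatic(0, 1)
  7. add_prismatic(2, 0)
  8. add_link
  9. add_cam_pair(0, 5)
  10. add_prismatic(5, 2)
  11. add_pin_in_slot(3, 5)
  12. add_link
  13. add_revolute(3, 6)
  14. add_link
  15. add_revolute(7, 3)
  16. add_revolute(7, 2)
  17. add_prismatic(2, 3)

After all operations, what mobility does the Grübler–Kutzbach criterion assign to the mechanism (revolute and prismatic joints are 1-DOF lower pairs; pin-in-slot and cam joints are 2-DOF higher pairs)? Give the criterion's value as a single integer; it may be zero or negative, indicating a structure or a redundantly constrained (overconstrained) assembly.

M = 3

link 0 = ground. State L|J1|J2 = 1|0|0
+link1  2|0|0
+link2  3|0|0
+link3  4|0|0
+link4  5|0|0
R(3,4) f=1→J1  5|1|0
P(0,1) f=1→J1  5|2|0
P(2,0) f=1→J1  5|3|0
+link5  6|3|0
C(0,5) f=2→J2  6|3|1
P(5,2) f=1→J1  6|4|1
PS(3,5) f=2→J2  6|4|2
+link6  7|4|2
R(3,6) f=1→J1  7|5|2
+link7  8|5|2
R(7,3) f=1→J1  8|6|2
R(7,2) f=1→J1  8|7|2
P(2,3) f=1→J1  8|8|2
M = 3(8−1)−2·8−2 = 21−16−2 = 3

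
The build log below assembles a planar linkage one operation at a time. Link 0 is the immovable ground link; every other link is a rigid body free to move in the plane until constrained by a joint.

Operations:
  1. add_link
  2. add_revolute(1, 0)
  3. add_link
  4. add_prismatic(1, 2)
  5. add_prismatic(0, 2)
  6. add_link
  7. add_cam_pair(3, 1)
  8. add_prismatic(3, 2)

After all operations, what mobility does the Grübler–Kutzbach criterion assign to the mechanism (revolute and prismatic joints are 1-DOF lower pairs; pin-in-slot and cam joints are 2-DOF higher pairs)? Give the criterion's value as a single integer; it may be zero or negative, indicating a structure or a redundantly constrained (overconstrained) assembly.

link 0 = ground. State L|J1|J2 = 1|0|0
+link1  2|0|0
R(1,0) f=1→J1  2|1|0
+link2  3|1|0
P(1,2) f=1→J1  3|2|0
P(0,2) f=1→J1  3|3|0
+link3  4|3|0
C(3,1) f=2→J2  4|3|1
P(3,2) f=1→J1  4|4|1
M = 3(4−1)−2·4−1 = 9−8−1 = 0

M = 0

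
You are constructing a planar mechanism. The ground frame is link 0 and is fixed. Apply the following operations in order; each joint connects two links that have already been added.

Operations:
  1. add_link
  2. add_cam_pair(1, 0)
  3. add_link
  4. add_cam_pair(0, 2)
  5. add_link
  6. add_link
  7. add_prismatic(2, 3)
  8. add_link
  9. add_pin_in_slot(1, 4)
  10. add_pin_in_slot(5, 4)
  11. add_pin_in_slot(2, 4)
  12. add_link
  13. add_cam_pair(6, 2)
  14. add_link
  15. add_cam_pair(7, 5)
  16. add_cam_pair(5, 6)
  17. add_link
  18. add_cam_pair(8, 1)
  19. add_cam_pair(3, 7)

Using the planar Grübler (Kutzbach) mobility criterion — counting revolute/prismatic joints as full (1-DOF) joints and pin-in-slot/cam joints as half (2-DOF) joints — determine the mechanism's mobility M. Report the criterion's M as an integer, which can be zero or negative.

M = 12

L=1 J1=0 J2=0
add link → L=2 J1=0 J2=0
C@1,0 dof=2 J2 → L=2 J1=0 J2=1
add link → L=3 J1=0 J2=1
C@0,2 dof=2 J2 → L=3 J1=0 J2=2
add link → L=4 J1=0 J2=2
add link → L=5 J1=0 J2=2
P@2,3 dof=1 J1 → L=5 J1=1 J2=2
add link → L=6 J1=1 J2=2
PS@1,4 dof=2 J2 → L=6 J1=1 J2=3
PS@5,4 dof=2 J2 → L=6 J1=1 J2=4
PS@2,4 dof=2 J2 → L=6 J1=1 J2=5
add link → L=7 J1=1 J2=5
C@6,2 dof=2 J2 → L=7 J1=1 J2=6
add link → L=8 J1=1 J2=6
C@7,5 dof=2 J2 → L=8 J1=1 J2=7
C@5,6 dof=2 J2 → L=8 J1=1 J2=8
add link → L=9 J1=1 J2=8
C@8,1 dof=2 J2 → L=9 J1=1 J2=9
C@3,7 dof=2 J2 → L=9 J1=1 J2=10
M=3(L−1)−2J1−J2=3·8−2·1−10=12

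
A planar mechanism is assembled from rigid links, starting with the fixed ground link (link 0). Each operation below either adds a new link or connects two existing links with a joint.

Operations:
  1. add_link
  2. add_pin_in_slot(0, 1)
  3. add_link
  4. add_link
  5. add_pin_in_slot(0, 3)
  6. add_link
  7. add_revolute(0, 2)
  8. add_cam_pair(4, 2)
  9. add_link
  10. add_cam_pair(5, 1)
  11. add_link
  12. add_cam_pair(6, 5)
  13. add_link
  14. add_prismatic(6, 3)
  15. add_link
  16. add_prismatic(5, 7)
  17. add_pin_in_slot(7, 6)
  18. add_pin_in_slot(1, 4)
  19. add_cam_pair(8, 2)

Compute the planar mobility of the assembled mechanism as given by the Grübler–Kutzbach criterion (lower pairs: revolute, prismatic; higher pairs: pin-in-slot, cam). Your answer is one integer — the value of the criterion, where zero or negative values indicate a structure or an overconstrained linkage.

M = 10

[1;0;0] (link 0 is ground)
L+ [2;0;0]
PS(0,1)∈J2 [2;0;1]
L+ [3;0;1]
L+ [4;0;1]
PS(0,3)∈J2 [4;0;2]
L+ [5;0;2]
R(0,2)∈J1 [5;1;2]
C(4,2)∈J2 [5;1;3]
L+ [6;1;3]
C(5,1)∈J2 [6;1;4]
L+ [7;1;4]
C(6,5)∈J2 [7;1;5]
L+ [8;1;5]
P(6,3)∈J1 [8;2;5]
L+ [9;2;5]
P(5,7)∈J1 [9;3;5]
PS(7,6)∈J2 [9;3;6]
PS(1,4)∈J2 [9;3;7]
C(8,2)∈J2 [9;3;8]
mobility = 24 − 6 − 8 = 10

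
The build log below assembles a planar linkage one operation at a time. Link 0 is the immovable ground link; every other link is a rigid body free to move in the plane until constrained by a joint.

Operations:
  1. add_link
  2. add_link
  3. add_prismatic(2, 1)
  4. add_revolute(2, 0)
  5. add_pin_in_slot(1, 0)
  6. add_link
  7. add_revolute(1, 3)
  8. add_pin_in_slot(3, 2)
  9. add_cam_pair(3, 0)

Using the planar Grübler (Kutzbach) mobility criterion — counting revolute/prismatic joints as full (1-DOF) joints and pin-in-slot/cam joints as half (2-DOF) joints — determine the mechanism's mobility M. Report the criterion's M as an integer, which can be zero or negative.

[1;0;0] (link 0 is ground)
L+ [2;0;0]
L+ [3;0;0]
P(2,1)∈J1 [3;1;0]
R(2,0)∈J1 [3;2;0]
PS(1,0)∈J2 [3;2;1]
L+ [4;2;1]
R(1,3)∈J1 [4;3;1]
PS(3,2)∈J2 [4;3;2]
C(3,0)∈J2 [4;3;3]
mobility = 9 − 6 − 3 = 0

M = 0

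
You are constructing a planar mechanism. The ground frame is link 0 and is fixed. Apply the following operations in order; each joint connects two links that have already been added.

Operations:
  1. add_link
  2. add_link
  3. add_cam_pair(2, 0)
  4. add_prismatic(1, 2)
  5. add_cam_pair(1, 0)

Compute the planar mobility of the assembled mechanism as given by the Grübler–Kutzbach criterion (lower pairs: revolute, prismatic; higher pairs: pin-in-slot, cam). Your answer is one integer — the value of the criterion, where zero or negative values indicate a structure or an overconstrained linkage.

M = 2

(L,J1,J2)=(1,0,0); link0 fixed
link1: (2,0,0)
link2: (3,0,0)
C 2-0 [J2]: (3,0,1)
P 1-2 [J1]: (3,1,1)
C 1-0 [J2]: (3,1,2)
Grübler: 3·2 − 2·1 − 2 = 2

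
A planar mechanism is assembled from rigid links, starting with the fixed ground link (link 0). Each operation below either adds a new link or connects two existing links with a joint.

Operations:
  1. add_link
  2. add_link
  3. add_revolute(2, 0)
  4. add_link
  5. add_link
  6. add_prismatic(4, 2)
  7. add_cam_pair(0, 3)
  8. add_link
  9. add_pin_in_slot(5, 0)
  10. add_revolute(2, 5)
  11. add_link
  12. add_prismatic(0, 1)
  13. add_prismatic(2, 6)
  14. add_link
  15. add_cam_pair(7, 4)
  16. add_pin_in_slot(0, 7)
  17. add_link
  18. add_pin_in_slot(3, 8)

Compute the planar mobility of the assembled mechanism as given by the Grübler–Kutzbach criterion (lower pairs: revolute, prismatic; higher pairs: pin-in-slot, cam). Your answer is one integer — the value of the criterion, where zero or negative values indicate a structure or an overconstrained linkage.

M = 9

(L,J1,J2)=(1,0,0); link0 fixed
link1: (2,0,0)
link2: (3,0,0)
R 2-0 [J1]: (3,1,0)
link3: (4,1,0)
link4: (5,1,0)
P 4-2 [J1]: (5,2,0)
C 0-3 [J2]: (5,2,1)
link5: (6,2,1)
PS 5-0 [J2]: (6,2,2)
R 2-5 [J1]: (6,3,2)
link6: (7,3,2)
P 0-1 [J1]: (7,4,2)
P 2-6 [J1]: (7,5,2)
link7: (8,5,2)
C 7-4 [J2]: (8,5,3)
PS 0-7 [J2]: (8,5,4)
link8: (9,5,4)
PS 3-8 [J2]: (9,5,5)
Grübler: 3·8 − 2·5 − 5 = 9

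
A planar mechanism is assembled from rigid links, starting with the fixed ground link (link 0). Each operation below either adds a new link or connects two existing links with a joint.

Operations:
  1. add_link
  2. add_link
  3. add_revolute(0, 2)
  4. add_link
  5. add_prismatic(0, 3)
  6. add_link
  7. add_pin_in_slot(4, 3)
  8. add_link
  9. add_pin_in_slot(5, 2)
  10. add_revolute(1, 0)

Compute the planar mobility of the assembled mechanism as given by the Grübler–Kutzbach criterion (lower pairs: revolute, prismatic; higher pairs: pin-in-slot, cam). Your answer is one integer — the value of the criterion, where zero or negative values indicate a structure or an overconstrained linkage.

(L,J1,J2)=(1,0,0); link0 fixed
link1: (2,0,0)
link2: (3,0,0)
R 0-2 [J1]: (3,1,0)
link3: (4,1,0)
P 0-3 [J1]: (4,2,0)
link4: (5,2,0)
PS 4-3 [J2]: (5,2,1)
link5: (6,2,1)
PS 5-2 [J2]: (6,2,2)
R 1-0 [J1]: (6,3,2)
Grübler: 3·5 − 2·3 − 2 = 7

M = 7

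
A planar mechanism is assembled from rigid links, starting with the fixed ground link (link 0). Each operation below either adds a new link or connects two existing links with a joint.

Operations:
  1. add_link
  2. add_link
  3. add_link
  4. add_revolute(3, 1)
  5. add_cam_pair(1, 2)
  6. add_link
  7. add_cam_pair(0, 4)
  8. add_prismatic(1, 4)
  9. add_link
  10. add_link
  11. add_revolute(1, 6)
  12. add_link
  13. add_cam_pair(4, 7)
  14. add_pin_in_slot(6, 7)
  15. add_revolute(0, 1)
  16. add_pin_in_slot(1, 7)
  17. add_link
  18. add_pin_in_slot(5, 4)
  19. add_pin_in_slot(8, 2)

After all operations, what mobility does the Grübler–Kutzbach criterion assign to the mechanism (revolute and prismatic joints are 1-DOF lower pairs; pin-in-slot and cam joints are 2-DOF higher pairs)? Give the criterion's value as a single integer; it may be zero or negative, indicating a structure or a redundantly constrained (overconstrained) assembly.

M = 9

L=1 J1=0 J2=0
add link → L=2 J1=0 J2=0
add link → L=3 J1=0 J2=0
add link → L=4 J1=0 J2=0
R@3,1 dof=1 J1 → L=4 J1=1 J2=0
C@1,2 dof=2 J2 → L=4 J1=1 J2=1
add link → L=5 J1=1 J2=1
C@0,4 dof=2 J2 → L=5 J1=1 J2=2
P@1,4 dof=1 J1 → L=5 J1=2 J2=2
add link → L=6 J1=2 J2=2
add link → L=7 J1=2 J2=2
R@1,6 dof=1 J1 → L=7 J1=3 J2=2
add link → L=8 J1=3 J2=2
C@4,7 dof=2 J2 → L=8 J1=3 J2=3
PS@6,7 dof=2 J2 → L=8 J1=3 J2=4
R@0,1 dof=1 J1 → L=8 J1=4 J2=4
PS@1,7 dof=2 J2 → L=8 J1=4 J2=5
add link → L=9 J1=4 J2=5
PS@5,4 dof=2 J2 → L=9 J1=4 J2=6
PS@8,2 dof=2 J2 → L=9 J1=4 J2=7
M=3(L−1)−2J1−J2=3·8−2·4−7=9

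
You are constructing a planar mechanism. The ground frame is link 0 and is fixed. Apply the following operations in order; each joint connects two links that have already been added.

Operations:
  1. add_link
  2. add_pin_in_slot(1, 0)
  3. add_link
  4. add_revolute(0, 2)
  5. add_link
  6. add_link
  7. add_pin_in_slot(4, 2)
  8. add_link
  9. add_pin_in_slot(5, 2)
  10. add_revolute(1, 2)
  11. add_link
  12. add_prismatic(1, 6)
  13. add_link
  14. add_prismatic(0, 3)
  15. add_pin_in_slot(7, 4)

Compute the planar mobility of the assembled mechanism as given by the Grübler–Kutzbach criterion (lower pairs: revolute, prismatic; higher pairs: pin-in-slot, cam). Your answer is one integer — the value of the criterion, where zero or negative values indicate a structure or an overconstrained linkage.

(L,J1,J2)=(1,0,0); link0 fixed
link1: (2,0,0)
PS 1-0 [J2]: (2,0,1)
link2: (3,0,1)
R 0-2 [J1]: (3,1,1)
link3: (4,1,1)
link4: (5,1,1)
PS 4-2 [J2]: (5,1,2)
link5: (6,1,2)
PS 5-2 [J2]: (6,1,3)
R 1-2 [J1]: (6,2,3)
link6: (7,2,3)
P 1-6 [J1]: (7,3,3)
link7: (8,3,3)
P 0-3 [J1]: (8,4,3)
PS 7-4 [J2]: (8,4,4)
Grübler: 3·7 − 2·4 − 4 = 9

M = 9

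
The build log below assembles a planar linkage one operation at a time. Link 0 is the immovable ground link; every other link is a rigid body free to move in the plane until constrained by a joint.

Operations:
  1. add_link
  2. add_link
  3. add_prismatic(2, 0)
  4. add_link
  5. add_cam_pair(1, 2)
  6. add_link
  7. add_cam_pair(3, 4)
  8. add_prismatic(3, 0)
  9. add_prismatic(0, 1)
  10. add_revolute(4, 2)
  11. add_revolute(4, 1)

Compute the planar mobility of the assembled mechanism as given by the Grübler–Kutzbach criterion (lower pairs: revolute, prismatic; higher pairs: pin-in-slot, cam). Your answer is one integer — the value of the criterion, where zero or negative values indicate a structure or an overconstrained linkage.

M = 0

link 0 = ground. State L|J1|J2 = 1|0|0
+link1  2|0|0
+link2  3|0|0
P(2,0) f=1→J1  3|1|0
+link3  4|1|0
C(1,2) f=2→J2  4|1|1
+link4  5|1|1
C(3,4) f=2→J2  5|1|2
P(3,0) f=1→J1  5|2|2
P(0,1) f=1→J1  5|3|2
R(4,2) f=1→J1  5|4|2
R(4,1) f=1→J1  5|5|2
M = 3(5−1)−2·5−2 = 12−10−2 = 0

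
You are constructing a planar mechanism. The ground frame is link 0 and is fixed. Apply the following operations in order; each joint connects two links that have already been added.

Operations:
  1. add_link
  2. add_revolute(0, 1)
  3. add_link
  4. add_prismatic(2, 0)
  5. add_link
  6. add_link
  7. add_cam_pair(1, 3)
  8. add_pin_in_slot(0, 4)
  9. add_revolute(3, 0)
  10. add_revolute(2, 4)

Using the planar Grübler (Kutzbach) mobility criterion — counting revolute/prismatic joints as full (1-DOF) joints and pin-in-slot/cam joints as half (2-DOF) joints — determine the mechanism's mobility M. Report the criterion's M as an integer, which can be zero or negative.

(L,J1,J2)=(1,0,0); link0 fixed
link1: (2,0,0)
R 0-1 [J1]: (2,1,0)
link2: (3,1,0)
P 2-0 [J1]: (3,2,0)
link3: (4,2,0)
link4: (5,2,0)
C 1-3 [J2]: (5,2,1)
PS 0-4 [J2]: (5,2,2)
R 3-0 [J1]: (5,3,2)
R 2-4 [J1]: (5,4,2)
Grübler: 3·4 − 2·4 − 2 = 2

M = 2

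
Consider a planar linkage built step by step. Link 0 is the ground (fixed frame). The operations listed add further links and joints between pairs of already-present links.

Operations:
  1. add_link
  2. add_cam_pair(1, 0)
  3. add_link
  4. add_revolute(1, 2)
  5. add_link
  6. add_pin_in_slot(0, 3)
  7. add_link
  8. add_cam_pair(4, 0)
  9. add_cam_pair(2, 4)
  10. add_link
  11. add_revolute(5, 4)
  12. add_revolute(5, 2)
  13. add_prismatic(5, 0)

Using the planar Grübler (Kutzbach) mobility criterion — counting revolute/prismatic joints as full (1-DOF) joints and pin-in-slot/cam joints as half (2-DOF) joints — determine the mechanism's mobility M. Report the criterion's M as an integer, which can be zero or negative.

(L,J1,J2)=(1,0,0); link0 fixed
link1: (2,0,0)
C 1-0 [J2]: (2,0,1)
link2: (3,0,1)
R 1-2 [J1]: (3,1,1)
link3: (4,1,1)
PS 0-3 [J2]: (4,1,2)
link4: (5,1,2)
C 4-0 [J2]: (5,1,3)
C 2-4 [J2]: (5,1,4)
link5: (6,1,4)
R 5-4 [J1]: (6,2,4)
R 5-2 [J1]: (6,3,4)
P 5-0 [J1]: (6,4,4)
Grübler: 3·5 − 2·4 − 4 = 3

M = 3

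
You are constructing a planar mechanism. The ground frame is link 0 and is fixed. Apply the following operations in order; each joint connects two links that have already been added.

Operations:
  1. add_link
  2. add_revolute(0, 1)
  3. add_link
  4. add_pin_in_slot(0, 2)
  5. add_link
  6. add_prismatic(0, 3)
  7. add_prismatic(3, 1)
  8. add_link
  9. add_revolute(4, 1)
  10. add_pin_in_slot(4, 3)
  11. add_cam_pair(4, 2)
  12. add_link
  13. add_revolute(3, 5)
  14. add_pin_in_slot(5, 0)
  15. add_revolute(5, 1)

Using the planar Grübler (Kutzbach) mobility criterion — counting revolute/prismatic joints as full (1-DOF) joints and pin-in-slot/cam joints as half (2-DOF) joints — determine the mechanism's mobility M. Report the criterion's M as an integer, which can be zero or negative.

M = -1

[1;0;0] (link 0 is ground)
L+ [2;0;0]
R(0,1)∈J1 [2;1;0]
L+ [3;1;0]
PS(0,2)∈J2 [3;1;1]
L+ [4;1;1]
P(0,3)∈J1 [4;2;1]
P(3,1)∈J1 [4;3;1]
L+ [5;3;1]
R(4,1)∈J1 [5;4;1]
PS(4,3)∈J2 [5;4;2]
C(4,2)∈J2 [5;4;3]
L+ [6;4;3]
R(3,5)∈J1 [6;5;3]
PS(5,0)∈J2 [6;5;4]
R(5,1)∈J1 [6;6;4]
mobility = 15 − 12 − 4 = -1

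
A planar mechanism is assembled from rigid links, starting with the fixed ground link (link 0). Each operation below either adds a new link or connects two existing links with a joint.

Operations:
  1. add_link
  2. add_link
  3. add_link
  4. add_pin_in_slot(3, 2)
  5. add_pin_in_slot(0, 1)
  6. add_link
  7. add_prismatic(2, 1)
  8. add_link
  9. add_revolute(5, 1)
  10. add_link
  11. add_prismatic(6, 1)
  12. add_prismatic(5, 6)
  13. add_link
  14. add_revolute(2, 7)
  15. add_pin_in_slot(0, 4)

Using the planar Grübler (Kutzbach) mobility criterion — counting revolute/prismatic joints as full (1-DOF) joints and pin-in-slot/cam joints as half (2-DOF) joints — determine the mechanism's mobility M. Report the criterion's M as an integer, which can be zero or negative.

M = 8

L=1 J1=0 J2=0
add link → L=2 J1=0 J2=0
add link → L=3 J1=0 J2=0
add link → L=4 J1=0 J2=0
PS@3,2 dof=2 J2 → L=4 J1=0 J2=1
PS@0,1 dof=2 J2 → L=4 J1=0 J2=2
add link → L=5 J1=0 J2=2
P@2,1 dof=1 J1 → L=5 J1=1 J2=2
add link → L=6 J1=1 J2=2
R@5,1 dof=1 J1 → L=6 J1=2 J2=2
add link → L=7 J1=2 J2=2
P@6,1 dof=1 J1 → L=7 J1=3 J2=2
P@5,6 dof=1 J1 → L=7 J1=4 J2=2
add link → L=8 J1=4 J2=2
R@2,7 dof=1 J1 → L=8 J1=5 J2=2
PS@0,4 dof=2 J2 → L=8 J1=5 J2=3
M=3(L−1)−2J1−J2=3·7−2·5−3=8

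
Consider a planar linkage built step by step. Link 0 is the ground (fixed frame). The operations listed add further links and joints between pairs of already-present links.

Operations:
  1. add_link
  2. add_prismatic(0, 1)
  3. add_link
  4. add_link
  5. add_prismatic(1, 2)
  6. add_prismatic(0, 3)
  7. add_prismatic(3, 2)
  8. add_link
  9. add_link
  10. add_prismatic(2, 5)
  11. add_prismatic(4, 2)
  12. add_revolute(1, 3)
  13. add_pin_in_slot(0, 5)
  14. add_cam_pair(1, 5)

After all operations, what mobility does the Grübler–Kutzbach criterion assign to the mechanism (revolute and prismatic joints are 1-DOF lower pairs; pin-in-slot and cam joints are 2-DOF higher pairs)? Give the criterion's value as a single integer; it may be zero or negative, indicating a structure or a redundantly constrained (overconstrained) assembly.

(L,J1,J2)=(1,0,0); link0 fixed
link1: (2,0,0)
P 0-1 [J1]: (2,1,0)
link2: (3,1,0)
link3: (4,1,0)
P 1-2 [J1]: (4,2,0)
P 0-3 [J1]: (4,3,0)
P 3-2 [J1]: (4,4,0)
link4: (5,4,0)
link5: (6,4,0)
P 2-5 [J1]: (6,5,0)
P 4-2 [J1]: (6,6,0)
R 1-3 [J1]: (6,7,0)
PS 0-5 [J2]: (6,7,1)
C 1-5 [J2]: (6,7,2)
Grübler: 3·5 − 2·7 − 2 = -1

M = -1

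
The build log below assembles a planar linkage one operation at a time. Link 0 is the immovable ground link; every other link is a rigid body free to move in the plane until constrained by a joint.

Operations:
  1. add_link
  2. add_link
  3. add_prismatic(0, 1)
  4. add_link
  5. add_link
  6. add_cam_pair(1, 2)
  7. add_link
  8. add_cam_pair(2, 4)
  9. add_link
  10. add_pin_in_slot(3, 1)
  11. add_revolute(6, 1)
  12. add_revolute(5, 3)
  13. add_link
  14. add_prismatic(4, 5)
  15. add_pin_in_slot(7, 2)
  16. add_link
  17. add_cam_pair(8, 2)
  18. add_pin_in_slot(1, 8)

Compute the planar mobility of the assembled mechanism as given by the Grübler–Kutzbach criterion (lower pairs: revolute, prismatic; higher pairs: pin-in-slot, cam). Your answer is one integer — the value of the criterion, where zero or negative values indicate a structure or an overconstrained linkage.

M = 10

ground; <1,0,0>
#1 <2,0,0>
#2 <3,0,0>
P:0↔1 J1 <3,1,0>
#3 <4,1,0>
#4 <5,1,0>
C:1↔2 J2 <5,1,1>
#5 <6,1,1>
C:2↔4 J2 <6,1,2>
#6 <7,1,2>
PS:3↔1 J2 <7,1,3>
R:6↔1 J1 <7,2,3>
R:5↔3 J1 <7,3,3>
#7 <8,3,3>
P:4↔5 J1 <8,4,3>
PS:7↔2 J2 <8,4,4>
#8 <9,4,4>
C:8↔2 J2 <9,4,5>
PS:1↔8 J2 <9,4,6>
3×8 − 2×4 − 1×6 = 10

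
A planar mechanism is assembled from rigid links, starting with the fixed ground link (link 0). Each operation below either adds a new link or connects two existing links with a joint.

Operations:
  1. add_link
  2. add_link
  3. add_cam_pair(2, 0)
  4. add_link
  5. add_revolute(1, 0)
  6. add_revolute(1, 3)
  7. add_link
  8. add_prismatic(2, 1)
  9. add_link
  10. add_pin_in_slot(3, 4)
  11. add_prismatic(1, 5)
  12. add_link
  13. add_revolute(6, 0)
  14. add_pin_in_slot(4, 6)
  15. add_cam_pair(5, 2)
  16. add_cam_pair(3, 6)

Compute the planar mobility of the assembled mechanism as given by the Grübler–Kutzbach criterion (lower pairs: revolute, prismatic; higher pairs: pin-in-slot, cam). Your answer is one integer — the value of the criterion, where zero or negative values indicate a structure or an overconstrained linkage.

M = 3

L=1 J1=0 J2=0
add link → L=2 J1=0 J2=0
add link → L=3 J1=0 J2=0
C@2,0 dof=2 J2 → L=3 J1=0 J2=1
add link → L=4 J1=0 J2=1
R@1,0 dof=1 J1 → L=4 J1=1 J2=1
R@1,3 dof=1 J1 → L=4 J1=2 J2=1
add link → L=5 J1=2 J2=1
P@2,1 dof=1 J1 → L=5 J1=3 J2=1
add link → L=6 J1=3 J2=1
PS@3,4 dof=2 J2 → L=6 J1=3 J2=2
P@1,5 dof=1 J1 → L=6 J1=4 J2=2
add link → L=7 J1=4 J2=2
R@6,0 dof=1 J1 → L=7 J1=5 J2=2
PS@4,6 dof=2 J2 → L=7 J1=5 J2=3
C@5,2 dof=2 J2 → L=7 J1=5 J2=4
C@3,6 dof=2 J2 → L=7 J1=5 J2=5
M=3(L−1)−2J1−J2=3·6−2·5−5=3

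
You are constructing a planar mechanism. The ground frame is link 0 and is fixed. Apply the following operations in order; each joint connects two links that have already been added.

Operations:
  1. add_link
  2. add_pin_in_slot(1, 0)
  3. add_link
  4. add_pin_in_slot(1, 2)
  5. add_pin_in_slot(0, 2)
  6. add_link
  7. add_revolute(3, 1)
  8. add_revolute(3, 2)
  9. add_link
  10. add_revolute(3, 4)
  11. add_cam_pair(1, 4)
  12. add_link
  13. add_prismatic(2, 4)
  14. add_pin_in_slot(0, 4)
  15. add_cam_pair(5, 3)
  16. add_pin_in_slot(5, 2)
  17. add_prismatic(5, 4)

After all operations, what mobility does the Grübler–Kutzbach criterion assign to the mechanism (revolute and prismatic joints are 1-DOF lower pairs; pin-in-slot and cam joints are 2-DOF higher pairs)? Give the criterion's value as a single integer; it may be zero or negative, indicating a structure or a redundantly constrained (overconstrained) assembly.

L=1 J1=0 J2=0
add link → L=2 J1=0 J2=0
PS@1,0 dof=2 J2 → L=2 J1=0 J2=1
add link → L=3 J1=0 J2=1
PS@1,2 dof=2 J2 → L=3 J1=0 J2=2
PS@0,2 dof=2 J2 → L=3 J1=0 J2=3
add link → L=4 J1=0 J2=3
R@3,1 dof=1 J1 → L=4 J1=1 J2=3
R@3,2 dof=1 J1 → L=4 J1=2 J2=3
add link → L=5 J1=2 J2=3
R@3,4 dof=1 J1 → L=5 J1=3 J2=3
C@1,4 dof=2 J2 → L=5 J1=3 J2=4
add link → L=6 J1=3 J2=4
P@2,4 dof=1 J1 → L=6 J1=4 J2=4
PS@0,4 dof=2 J2 → L=6 J1=4 J2=5
C@5,3 dof=2 J2 → L=6 J1=4 J2=6
PS@5,2 dof=2 J2 → L=6 J1=4 J2=7
P@5,4 dof=1 J1 → L=6 J1=5 J2=7
M=3(L−1)−2J1−J2=3·5−2·5−7=-2

M = -2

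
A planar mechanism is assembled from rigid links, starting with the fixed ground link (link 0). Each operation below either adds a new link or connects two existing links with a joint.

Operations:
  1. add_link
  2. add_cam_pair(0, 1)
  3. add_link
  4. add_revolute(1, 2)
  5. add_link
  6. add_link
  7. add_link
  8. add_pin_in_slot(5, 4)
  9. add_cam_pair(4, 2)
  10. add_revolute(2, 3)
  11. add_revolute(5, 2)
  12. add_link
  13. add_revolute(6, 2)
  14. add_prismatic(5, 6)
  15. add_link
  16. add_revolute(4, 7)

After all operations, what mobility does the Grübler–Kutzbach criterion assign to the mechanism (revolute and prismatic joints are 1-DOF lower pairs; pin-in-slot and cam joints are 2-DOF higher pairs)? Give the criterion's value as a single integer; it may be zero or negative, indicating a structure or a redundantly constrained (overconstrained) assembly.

M = 6

[1;0;0] (link 0 is ground)
L+ [2;0;0]
C(0,1)∈J2 [2;0;1]
L+ [3;0;1]
R(1,2)∈J1 [3;1;1]
L+ [4;1;1]
L+ [5;1;1]
L+ [6;1;1]
PS(5,4)∈J2 [6;1;2]
C(4,2)∈J2 [6;1;3]
R(2,3)∈J1 [6;2;3]
R(5,2)∈J1 [6;3;3]
L+ [7;3;3]
R(6,2)∈J1 [7;4;3]
P(5,6)∈J1 [7;5;3]
L+ [8;5;3]
R(4,7)∈J1 [8;6;3]
mobility = 21 − 12 − 3 = 6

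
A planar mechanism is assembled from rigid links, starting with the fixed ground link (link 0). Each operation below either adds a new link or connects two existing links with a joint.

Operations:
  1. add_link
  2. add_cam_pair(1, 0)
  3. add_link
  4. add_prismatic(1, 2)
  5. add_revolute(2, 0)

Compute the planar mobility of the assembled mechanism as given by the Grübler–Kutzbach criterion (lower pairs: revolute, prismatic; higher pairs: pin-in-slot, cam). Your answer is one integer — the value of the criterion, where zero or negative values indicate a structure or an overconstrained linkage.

ground; <1,0,0>
#1 <2,0,0>
C:1↔0 J2 <2,0,1>
#2 <3,0,1>
P:1↔2 J1 <3,1,1>
R:2↔0 J1 <3,2,1>
3×2 − 2×2 − 1×1 = 1

M = 1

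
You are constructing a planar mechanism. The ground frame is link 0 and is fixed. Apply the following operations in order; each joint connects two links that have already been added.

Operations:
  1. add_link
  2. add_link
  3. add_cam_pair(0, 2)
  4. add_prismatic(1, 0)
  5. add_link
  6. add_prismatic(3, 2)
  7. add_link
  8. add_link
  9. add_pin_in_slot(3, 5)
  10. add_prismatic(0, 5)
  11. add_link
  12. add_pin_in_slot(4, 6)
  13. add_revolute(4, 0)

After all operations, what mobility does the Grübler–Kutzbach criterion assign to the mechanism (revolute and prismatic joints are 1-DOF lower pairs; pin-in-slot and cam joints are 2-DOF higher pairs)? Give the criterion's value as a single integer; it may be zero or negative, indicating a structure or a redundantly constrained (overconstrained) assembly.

M = 7

[1;0;0] (link 0 is ground)
L+ [2;0;0]
L+ [3;0;0]
C(0,2)∈J2 [3;0;1]
P(1,0)∈J1 [3;1;1]
L+ [4;1;1]
P(3,2)∈J1 [4;2;1]
L+ [5;2;1]
L+ [6;2;1]
PS(3,5)∈J2 [6;2;2]
P(0,5)∈J1 [6;3;2]
L+ [7;3;2]
PS(4,6)∈J2 [7;3;3]
R(4,0)∈J1 [7;4;3]
mobility = 18 − 8 − 3 = 7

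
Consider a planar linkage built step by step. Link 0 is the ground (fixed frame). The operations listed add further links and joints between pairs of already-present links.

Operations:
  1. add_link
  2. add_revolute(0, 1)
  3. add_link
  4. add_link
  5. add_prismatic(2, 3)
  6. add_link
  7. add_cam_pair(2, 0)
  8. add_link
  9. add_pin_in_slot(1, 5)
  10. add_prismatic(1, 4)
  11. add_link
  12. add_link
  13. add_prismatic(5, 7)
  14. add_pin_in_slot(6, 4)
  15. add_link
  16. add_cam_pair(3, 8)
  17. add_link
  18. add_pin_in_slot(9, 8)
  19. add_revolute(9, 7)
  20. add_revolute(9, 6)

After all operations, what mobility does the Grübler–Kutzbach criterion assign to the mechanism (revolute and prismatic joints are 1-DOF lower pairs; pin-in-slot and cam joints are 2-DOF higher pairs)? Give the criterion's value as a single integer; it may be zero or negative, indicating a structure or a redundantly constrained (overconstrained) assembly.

M = 10

link 0 = ground. State L|J1|J2 = 1|0|0
+link1  2|0|0
R(0,1) f=1→J1  2|1|0
+link2  3|1|0
+link3  4|1|0
P(2,3) f=1→J1  4|2|0
+link4  5|2|0
C(2,0) f=2→J2  5|2|1
+link5  6|2|1
PS(1,5) f=2→J2  6|2|2
P(1,4) f=1→J1  6|3|2
+link6  7|3|2
+link7  8|3|2
P(5,7) f=1→J1  8|4|2
PS(6,4) f=2→J2  8|4|3
+link8  9|4|3
C(3,8) f=2→J2  9|4|4
+link9  10|4|4
PS(9,8) f=2→J2  10|4|5
R(9,7) f=1→J1  10|5|5
R(9,6) f=1→J1  10|6|5
M = 3(10−1)−2·6−5 = 27−12−5 = 10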